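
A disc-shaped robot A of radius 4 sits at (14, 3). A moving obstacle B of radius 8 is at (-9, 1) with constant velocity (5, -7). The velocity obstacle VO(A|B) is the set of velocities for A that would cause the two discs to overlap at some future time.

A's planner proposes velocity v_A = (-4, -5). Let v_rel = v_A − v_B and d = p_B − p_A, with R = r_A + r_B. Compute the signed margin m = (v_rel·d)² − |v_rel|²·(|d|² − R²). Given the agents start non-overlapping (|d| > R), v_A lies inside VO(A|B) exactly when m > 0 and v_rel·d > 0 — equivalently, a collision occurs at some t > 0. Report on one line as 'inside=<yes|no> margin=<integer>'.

d = (-23, -2),  |d|² = 533;  R = 4+8 = 12,  c = 533−12² = 389
v_rel = (-9, 2),  |v_rel|² = 85;  v_rel·d = (-9)·(-23) + (2)·(-2) = 203
85·t² − 406·t + 389 = 0  ⇒  m = 203² − 85·389 = 8144
m = 8144 > 0,  v_rel·d = 203 > 0  ⇒  inside

inside=yes margin=8144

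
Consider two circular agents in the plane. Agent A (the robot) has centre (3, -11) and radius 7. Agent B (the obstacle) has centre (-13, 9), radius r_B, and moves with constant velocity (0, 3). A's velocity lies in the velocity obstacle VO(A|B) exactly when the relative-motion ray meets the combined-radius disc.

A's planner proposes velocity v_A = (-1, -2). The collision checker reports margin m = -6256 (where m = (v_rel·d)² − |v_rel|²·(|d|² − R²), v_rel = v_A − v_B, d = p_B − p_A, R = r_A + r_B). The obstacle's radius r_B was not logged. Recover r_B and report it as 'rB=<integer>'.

m = -6256
d = (-16, 20);  v_rel = (-1, -5),  |v_rel|² = 26
v_rel×d = (-1)·(20) − (-5)·(-16) = -100
since m = R²·26 − (-100)²:  R² = (10000 + -6256) / 26 = 144
R = √144 = 12  ⇒  r_B = 12 − 7 = 5

rB=5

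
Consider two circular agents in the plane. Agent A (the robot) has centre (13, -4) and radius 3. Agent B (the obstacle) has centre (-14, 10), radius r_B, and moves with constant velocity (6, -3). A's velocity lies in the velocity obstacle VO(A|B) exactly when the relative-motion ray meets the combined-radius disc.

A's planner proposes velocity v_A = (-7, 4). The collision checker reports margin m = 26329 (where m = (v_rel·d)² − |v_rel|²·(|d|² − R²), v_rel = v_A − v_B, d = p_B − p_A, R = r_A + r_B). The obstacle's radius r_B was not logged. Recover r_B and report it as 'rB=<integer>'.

m = 26329
d = (-27, 14);  v_rel = (-13, 7),  |v_rel|² = 218
v_rel×d = (-13)·(14) − (7)·(-27) = 7
since m = R²·218 − 7²:  R² = (49 + 26329) / 218 = 121
R = √121 = 11  ⇒  r_B = 11 − 3 = 8

rB=8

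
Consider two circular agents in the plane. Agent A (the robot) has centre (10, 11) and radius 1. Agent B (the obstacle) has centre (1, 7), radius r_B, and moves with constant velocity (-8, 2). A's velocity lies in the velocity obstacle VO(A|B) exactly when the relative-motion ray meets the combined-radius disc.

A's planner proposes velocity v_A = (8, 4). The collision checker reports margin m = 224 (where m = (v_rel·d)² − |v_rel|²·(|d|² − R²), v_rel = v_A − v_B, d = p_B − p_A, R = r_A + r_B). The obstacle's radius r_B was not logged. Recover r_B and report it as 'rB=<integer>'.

m = 224
d = (-9, -4);  v_rel = (16, 2),  |v_rel|² = 260
v_rel×d = (16)·(-4) − (2)·(-9) = -46
since m = R²·260 − (-46)²:  R² = (2116 + 224) / 260 = 9
R = √9 = 3  ⇒  r_B = 3 − 1 = 2

rB=2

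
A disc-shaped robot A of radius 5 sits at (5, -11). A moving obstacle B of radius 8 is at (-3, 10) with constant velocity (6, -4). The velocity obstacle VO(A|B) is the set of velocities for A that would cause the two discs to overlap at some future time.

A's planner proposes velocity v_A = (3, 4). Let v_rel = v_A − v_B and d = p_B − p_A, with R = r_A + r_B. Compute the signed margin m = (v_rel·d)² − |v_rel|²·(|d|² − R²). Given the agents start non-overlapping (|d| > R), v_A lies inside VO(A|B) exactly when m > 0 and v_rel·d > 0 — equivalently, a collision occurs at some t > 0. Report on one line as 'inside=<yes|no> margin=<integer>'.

d = (-8, 21),  |d|² = 505;  R = 5+8 = 13,  c = 505−13² = 336
v_rel = (-3, 8),  |v_rel|² = 73;  v_rel·d = (-3)·(-8) + (8)·(21) = 192
73·t² − 384·t + 336 = 0  ⇒  m = 192² − 73·336 = 12336
m = 12336 > 0,  v_rel·d = 192 > 0  ⇒  inside

inside=yes margin=12336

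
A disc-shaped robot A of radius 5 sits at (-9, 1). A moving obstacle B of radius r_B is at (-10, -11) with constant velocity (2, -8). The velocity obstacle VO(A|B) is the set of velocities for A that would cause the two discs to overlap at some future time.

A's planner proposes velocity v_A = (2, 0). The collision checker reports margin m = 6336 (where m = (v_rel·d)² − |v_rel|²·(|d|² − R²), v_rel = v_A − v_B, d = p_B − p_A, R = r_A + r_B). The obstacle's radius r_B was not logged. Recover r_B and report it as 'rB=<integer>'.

m = 6336
d = (-1, -12);  v_rel = (0, 8),  |v_rel|² = 64
v_rel×d = (0)·(-12) − (8)·(-1) = 8
since m = R²·64 − 8²:  R² = (64 + 6336) / 64 = 100
R = √100 = 10  ⇒  r_B = 10 − 5 = 5

rB=5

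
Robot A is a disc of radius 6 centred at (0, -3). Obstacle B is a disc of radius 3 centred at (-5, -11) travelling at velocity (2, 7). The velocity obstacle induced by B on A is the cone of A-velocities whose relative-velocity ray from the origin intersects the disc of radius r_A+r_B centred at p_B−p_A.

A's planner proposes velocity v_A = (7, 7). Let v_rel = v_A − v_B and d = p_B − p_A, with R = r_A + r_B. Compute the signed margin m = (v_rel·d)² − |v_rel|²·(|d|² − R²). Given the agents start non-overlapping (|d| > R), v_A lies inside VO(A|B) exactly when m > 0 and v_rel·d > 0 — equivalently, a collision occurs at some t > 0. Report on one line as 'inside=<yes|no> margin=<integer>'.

d = (-5, -8),  |d|² = 89;  R = 6+3 = 9,  c = 89−9² = 8
v_rel = (5, 0),  |v_rel|² = 25;  v_rel·d = (5)·(-5) + (0)·(-8) = -25
25·t² + 50·t + 8 = 0  ⇒  m = (-25)² − 25·8 = 425
m = 425 > 0,  v_rel·d = -25 < 0  ⇒  outside

inside=no margin=425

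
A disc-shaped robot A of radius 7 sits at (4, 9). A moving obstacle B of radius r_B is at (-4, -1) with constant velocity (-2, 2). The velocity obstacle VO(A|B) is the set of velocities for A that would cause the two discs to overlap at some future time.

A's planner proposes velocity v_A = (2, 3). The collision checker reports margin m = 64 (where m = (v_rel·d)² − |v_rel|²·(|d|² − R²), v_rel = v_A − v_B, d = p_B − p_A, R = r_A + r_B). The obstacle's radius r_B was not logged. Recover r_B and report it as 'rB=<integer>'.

m = 64
d = (-8, -10);  v_rel = (4, 1),  |v_rel|² = 17
v_rel×d = (4)·(-10) − (1)·(-8) = -32
since m = R²·17 − (-32)²:  R² = (1024 + 64) / 17 = 64
R = √64 = 8  ⇒  r_B = 8 − 7 = 1

rB=1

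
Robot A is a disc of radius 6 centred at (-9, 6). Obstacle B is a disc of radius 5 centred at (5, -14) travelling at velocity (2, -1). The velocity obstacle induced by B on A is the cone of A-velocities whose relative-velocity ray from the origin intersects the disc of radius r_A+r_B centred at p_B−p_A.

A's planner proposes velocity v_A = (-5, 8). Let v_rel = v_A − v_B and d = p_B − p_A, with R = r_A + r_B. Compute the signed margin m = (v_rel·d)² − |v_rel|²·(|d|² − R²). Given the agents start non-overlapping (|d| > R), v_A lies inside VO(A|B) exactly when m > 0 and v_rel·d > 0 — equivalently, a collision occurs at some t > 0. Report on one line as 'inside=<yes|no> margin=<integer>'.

d = (14, -20),  |d|² = 596;  R = 6+5 = 11,  c = 596−11² = 475
v_rel = (-7, 9),  |v_rel|² = 130;  v_rel·d = (-7)·(14) + (9)·(-20) = -278
130·t² + 556·t + 475 = 0  ⇒  m = (-278)² − 130·475 = 15534
m = 15534 > 0,  v_rel·d = -278 < 0  ⇒  outside

inside=no margin=15534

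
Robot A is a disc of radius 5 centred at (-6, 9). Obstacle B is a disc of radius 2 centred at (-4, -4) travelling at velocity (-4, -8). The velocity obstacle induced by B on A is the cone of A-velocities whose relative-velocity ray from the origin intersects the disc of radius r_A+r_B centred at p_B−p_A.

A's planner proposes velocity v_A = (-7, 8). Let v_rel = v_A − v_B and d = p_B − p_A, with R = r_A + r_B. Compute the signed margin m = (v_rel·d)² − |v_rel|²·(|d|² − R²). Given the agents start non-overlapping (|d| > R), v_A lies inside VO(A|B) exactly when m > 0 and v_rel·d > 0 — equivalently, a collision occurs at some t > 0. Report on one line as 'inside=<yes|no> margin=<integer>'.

d = (2, -13),  |d|² = 173;  R = 5+2 = 7,  c = 173−7² = 124
v_rel = (-3, 16),  |v_rel|² = 265;  v_rel·d = (-3)·(2) + (16)·(-13) = -214
265·t² + 428·t + 124 = 0  ⇒  m = (-214)² − 265·124 = 12936
m = 12936 > 0,  v_rel·d = -214 < 0  ⇒  outside

inside=no margin=12936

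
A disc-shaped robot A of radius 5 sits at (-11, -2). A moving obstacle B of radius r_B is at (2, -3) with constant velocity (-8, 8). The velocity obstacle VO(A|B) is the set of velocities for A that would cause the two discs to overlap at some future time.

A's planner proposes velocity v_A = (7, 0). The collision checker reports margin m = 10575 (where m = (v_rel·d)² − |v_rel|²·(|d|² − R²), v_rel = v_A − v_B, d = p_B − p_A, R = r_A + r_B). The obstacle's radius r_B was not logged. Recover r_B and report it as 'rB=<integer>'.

m = 10575
d = (13, -1);  v_rel = (15, -8),  |v_rel|² = 289
v_rel×d = (15)·(-1) − (-8)·(13) = 89
since m = R²·289 − 89²:  R² = (7921 + 10575) / 289 = 64
R = √64 = 8  ⇒  r_B = 8 − 5 = 3

rB=3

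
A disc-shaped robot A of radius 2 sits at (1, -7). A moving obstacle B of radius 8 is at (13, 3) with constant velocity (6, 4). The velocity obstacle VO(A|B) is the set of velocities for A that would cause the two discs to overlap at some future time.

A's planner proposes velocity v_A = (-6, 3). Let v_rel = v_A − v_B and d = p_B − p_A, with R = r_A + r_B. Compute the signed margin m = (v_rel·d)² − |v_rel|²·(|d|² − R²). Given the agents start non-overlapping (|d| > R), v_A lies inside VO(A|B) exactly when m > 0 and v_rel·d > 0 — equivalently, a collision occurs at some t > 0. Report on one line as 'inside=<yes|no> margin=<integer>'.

d = (12, 10),  |d|² = 244;  R = 2+8 = 10,  c = 244−10² = 144
v_rel = (-12, -1),  |v_rel|² = 145;  v_rel·d = (-12)·(12) + (-1)·(10) = -154
145·t² + 308·t + 144 = 0  ⇒  m = (-154)² − 145·144 = 2836
m = 2836 > 0,  v_rel·d = -154 < 0  ⇒  outside

inside=no margin=2836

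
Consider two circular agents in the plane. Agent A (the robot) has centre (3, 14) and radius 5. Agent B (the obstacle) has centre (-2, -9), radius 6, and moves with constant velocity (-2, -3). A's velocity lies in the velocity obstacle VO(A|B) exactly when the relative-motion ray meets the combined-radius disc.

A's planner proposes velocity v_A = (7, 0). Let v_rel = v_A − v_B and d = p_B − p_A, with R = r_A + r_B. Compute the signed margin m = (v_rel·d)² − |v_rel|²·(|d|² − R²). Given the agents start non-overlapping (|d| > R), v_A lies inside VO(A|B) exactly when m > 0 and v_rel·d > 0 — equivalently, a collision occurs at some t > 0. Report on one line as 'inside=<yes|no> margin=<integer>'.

d = (-5, -23),  |d|² = 554;  R = 5+6 = 11,  c = 554−11² = 433
v_rel = (9, 3),  |v_rel|² = 90;  v_rel·d = (9)·(-5) + (3)·(-23) = -114
90·t² + 228·t + 433 = 0  ⇒  m = (-114)² − 90·433 = -25974
m = -25974 < 0,  v_rel·d = -114 < 0  ⇒  outside

inside=no margin=-25974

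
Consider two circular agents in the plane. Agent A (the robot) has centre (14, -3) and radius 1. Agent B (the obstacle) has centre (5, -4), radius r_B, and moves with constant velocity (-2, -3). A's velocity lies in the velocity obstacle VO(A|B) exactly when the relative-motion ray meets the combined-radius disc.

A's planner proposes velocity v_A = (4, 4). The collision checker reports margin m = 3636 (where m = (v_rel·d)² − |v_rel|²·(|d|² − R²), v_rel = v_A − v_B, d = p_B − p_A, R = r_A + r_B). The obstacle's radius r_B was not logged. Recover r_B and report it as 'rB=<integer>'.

m = 3636
d = (-9, -1);  v_rel = (6, 7),  |v_rel|² = 85
v_rel×d = (6)·(-1) − (7)·(-9) = 57
since m = R²·85 − 57²:  R² = (3249 + 3636) / 85 = 81
R = √81 = 9  ⇒  r_B = 9 − 1 = 8

rB=8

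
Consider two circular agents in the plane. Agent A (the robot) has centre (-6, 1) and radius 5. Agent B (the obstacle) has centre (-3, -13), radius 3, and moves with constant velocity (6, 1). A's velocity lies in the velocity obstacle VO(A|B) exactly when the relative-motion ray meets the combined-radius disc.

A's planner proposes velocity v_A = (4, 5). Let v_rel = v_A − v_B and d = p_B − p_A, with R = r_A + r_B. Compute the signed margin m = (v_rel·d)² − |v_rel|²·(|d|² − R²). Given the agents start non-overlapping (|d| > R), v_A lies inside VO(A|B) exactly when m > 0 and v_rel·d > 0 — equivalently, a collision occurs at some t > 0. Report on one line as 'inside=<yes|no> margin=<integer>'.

d = (3, -14),  |d|² = 205;  R = 5+3 = 8,  c = 205−8² = 141
v_rel = (-2, 4),  |v_rel|² = 20;  v_rel·d = (-2)·(3) + (4)·(-14) = -62
20·t² + 124·t + 141 = 0  ⇒  m = (-62)² − 20·141 = 1024
m = 1024 > 0,  v_rel·d = -62 < 0  ⇒  outside

inside=no margin=1024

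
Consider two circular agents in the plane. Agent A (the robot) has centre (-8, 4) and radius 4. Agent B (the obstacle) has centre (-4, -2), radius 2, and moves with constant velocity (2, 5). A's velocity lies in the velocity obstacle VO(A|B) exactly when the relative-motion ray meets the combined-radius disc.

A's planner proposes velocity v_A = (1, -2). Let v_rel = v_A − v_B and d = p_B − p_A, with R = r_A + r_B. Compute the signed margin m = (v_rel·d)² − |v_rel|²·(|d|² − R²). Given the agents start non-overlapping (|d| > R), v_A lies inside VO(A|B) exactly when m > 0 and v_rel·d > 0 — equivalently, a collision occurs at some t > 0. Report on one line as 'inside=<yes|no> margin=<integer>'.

d = (4, -6),  |d|² = 52;  R = 4+2 = 6,  c = 52−6² = 16
v_rel = (-1, -7),  |v_rel|² = 50;  v_rel·d = (-1)·(4) + (-7)·(-6) = 38
50·t² − 76·t + 16 = 0  ⇒  m = 38² − 50·16 = 644
m = 644 > 0,  v_rel·d = 38 > 0  ⇒  inside

inside=yes margin=644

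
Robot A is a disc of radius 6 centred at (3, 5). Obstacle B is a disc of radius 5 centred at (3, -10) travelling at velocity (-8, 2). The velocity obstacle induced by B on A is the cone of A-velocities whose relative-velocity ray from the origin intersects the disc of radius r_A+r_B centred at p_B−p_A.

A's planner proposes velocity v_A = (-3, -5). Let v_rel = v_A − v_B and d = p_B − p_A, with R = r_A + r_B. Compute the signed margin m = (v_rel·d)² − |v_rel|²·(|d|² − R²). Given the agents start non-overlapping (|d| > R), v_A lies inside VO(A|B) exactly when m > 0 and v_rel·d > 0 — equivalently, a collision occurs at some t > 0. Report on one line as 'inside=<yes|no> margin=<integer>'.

d = (0, -15),  |d|² = 225;  R = 6+5 = 11,  c = 225−11² = 104
v_rel = (5, -7),  |v_rel|² = 74;  v_rel·d = (5)·(0) + (-7)·(-15) = 105
74·t² − 210·t + 104 = 0  ⇒  m = 105² − 74·104 = 3329
m = 3329 > 0,  v_rel·d = 105 > 0  ⇒  inside

inside=yes margin=3329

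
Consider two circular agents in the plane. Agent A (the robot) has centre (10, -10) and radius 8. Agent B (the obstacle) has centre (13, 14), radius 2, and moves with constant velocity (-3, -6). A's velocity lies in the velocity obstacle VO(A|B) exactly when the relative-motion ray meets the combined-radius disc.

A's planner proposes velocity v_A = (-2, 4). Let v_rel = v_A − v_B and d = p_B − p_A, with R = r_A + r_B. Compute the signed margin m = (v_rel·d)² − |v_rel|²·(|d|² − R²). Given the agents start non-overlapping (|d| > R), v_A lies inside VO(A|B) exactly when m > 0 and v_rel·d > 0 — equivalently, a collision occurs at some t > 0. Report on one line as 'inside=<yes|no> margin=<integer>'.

d = (3, 24),  |d|² = 585;  R = 8+2 = 10,  c = 585−10² = 485
v_rel = (1, 10),  |v_rel|² = 101;  v_rel·d = (1)·(3) + (10)·(24) = 243
101·t² − 486·t + 485 = 0  ⇒  m = 243² − 101·485 = 10064
m = 10064 > 0,  v_rel·d = 243 > 0  ⇒  inside

inside=yes margin=10064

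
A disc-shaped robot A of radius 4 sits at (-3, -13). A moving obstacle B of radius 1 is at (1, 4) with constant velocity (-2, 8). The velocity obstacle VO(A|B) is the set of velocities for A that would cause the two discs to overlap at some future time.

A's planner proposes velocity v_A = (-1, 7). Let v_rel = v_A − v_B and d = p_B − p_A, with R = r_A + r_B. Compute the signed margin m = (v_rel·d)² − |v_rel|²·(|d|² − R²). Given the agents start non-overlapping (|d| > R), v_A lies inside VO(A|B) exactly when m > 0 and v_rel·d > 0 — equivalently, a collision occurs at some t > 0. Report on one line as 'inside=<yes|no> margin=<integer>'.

d = (4, 17),  |d|² = 305;  R = 4+1 = 5,  c = 305−5² = 280
v_rel = (1, -1),  |v_rel|² = 2;  v_rel·d = (1)·(4) + (-1)·(17) = -13
2·t² + 26·t + 280 = 0  ⇒  m = (-13)² − 2·280 = -391
m = -391 < 0,  v_rel·d = -13 < 0  ⇒  outside

inside=no margin=-391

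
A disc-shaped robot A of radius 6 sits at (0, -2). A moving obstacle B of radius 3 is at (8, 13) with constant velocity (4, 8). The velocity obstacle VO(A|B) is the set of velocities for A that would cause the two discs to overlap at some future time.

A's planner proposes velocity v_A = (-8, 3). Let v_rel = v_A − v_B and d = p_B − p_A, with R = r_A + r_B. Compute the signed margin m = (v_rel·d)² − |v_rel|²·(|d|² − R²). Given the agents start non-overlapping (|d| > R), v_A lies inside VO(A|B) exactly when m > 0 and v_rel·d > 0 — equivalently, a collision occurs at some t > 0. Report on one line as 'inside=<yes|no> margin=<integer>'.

d = (8, 15),  |d|² = 289;  R = 6+3 = 9,  c = 289−9² = 208
v_rel = (-12, -5),  |v_rel|² = 169;  v_rel·d = (-12)·(8) + (-5)·(15) = -171
169·t² + 342·t + 208 = 0  ⇒  m = (-171)² − 169·208 = -5911
m = -5911 < 0,  v_rel·d = -171 < 0  ⇒  outside

inside=no margin=-5911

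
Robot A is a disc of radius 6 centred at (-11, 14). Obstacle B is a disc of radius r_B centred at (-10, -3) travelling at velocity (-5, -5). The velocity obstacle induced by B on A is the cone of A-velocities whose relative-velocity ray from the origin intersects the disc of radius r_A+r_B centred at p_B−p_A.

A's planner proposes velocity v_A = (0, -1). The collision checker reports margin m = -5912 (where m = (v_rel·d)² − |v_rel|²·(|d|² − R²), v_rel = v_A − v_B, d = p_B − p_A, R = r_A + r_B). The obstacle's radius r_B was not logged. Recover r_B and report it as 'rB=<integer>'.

m = -5912
d = (1, -17);  v_rel = (5, 4),  |v_rel|² = 41
v_rel×d = (5)·(-17) − (4)·(1) = -89
since m = R²·41 − (-89)²:  R² = (7921 + -5912) / 41 = 49
R = √49 = 7  ⇒  r_B = 7 − 6 = 1

rB=1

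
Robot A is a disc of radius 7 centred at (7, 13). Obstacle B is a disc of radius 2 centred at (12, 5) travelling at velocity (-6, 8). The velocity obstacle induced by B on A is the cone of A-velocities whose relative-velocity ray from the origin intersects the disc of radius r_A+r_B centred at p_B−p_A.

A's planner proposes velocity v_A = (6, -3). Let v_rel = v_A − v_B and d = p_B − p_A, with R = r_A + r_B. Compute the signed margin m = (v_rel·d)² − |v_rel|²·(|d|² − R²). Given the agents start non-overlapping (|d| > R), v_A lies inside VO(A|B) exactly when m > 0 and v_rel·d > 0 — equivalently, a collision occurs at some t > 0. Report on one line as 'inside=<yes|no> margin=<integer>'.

d = (5, -8),  |d|² = 89;  R = 7+2 = 9,  c = 89−9² = 8
v_rel = (12, -11),  |v_rel|² = 265;  v_rel·d = (12)·(5) + (-11)·(-8) = 148
265·t² − 296·t + 8 = 0  ⇒  m = 148² − 265·8 = 19784
m = 19784 > 0,  v_rel·d = 148 > 0  ⇒  inside

inside=yes margin=19784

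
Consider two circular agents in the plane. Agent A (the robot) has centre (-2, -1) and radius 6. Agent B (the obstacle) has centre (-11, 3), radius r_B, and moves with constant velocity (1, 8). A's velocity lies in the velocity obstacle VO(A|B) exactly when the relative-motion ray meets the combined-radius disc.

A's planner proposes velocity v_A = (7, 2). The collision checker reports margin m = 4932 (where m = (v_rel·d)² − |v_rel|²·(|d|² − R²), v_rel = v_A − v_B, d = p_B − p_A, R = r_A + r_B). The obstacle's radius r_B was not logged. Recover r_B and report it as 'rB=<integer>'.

m = 4932
d = (-9, 4);  v_rel = (6, -6),  |v_rel|² = 72
v_rel×d = (6)·(4) − (-6)·(-9) = -30
since m = R²·72 − (-30)²:  R² = (900 + 4932) / 72 = 81
R = √81 = 9  ⇒  r_B = 9 − 6 = 3

rB=3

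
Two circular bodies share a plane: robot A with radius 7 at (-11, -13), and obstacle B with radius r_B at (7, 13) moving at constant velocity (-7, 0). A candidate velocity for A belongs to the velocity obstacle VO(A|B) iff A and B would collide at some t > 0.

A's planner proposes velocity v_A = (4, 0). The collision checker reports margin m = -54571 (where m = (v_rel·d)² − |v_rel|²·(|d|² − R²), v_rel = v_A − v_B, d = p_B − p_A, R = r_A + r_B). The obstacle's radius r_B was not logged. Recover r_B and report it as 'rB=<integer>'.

m = -54571
d = (18, 26);  v_rel = (11, 0),  |v_rel|² = 121
v_rel×d = (11)·(26) − (0)·(18) = 286
since m = R²·121 − 286²:  R² = (81796 + -54571) / 121 = 225
R = √225 = 15  ⇒  r_B = 15 − 7 = 8

rB=8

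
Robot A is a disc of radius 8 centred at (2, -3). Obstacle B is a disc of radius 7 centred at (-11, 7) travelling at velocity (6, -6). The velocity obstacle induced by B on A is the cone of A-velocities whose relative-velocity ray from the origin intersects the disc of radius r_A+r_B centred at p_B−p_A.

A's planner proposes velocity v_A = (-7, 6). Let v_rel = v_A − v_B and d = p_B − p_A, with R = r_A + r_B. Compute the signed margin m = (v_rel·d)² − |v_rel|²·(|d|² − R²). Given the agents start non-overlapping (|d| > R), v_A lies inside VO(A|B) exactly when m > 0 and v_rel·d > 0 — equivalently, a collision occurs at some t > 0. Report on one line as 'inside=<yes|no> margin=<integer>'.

d = (-13, 10),  |d|² = 269;  R = 8+7 = 15,  c = 269−15² = 44
v_rel = (-13, 12),  |v_rel|² = 313;  v_rel·d = (-13)·(-13) + (12)·(10) = 289
313·t² − 578·t + 44 = 0  ⇒  m = 289² − 313·44 = 69749
m = 69749 > 0,  v_rel·d = 289 > 0  ⇒  inside

inside=yes margin=69749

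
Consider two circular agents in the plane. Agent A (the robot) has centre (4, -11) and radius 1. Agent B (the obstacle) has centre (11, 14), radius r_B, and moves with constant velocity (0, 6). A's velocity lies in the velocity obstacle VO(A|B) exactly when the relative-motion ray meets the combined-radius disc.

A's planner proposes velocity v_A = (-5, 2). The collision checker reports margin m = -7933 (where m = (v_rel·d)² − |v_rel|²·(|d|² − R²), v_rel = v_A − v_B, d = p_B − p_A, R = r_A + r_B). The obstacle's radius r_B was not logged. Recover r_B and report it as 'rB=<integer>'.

m = -7933
d = (7, 25);  v_rel = (-5, -4),  |v_rel|² = 41
v_rel×d = (-5)·(25) − (-4)·(7) = -97
since m = R²·41 − (-97)²:  R² = (9409 + -7933) / 41 = 36
R = √36 = 6  ⇒  r_B = 6 − 1 = 5

rB=5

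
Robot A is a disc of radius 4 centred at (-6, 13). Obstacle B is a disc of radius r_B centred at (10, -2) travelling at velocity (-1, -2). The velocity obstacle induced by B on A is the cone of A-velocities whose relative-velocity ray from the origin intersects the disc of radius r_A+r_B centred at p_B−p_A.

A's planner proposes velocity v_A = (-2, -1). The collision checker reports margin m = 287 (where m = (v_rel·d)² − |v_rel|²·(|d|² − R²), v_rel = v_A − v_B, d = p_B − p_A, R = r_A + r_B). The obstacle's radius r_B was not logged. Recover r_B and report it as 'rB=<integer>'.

m = 287
d = (16, -15);  v_rel = (-1, 1),  |v_rel|² = 2
v_rel×d = (-1)·(-15) − (1)·(16) = -1
since m = R²·2 − (-1)²:  R² = (1 + 287) / 2 = 144
R = √144 = 12  ⇒  r_B = 12 − 4 = 8

rB=8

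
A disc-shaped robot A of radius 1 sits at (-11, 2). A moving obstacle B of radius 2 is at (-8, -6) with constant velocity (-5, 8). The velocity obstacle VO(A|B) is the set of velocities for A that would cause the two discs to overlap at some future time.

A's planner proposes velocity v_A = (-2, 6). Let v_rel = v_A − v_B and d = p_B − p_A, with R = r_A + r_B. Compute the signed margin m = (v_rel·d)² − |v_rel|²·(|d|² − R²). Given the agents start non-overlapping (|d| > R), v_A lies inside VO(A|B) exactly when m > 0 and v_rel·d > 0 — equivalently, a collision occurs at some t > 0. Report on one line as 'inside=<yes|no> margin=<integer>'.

d = (3, -8),  |d|² = 73;  R = 1+2 = 3,  c = 73−3² = 64
v_rel = (3, -2),  |v_rel|² = 13;  v_rel·d = (3)·(3) + (-2)·(-8) = 25
13·t² − 50·t + 64 = 0  ⇒  m = 25² − 13·64 = -207
m = -207 < 0,  v_rel·d = 25 > 0  ⇒  outside

inside=no margin=-207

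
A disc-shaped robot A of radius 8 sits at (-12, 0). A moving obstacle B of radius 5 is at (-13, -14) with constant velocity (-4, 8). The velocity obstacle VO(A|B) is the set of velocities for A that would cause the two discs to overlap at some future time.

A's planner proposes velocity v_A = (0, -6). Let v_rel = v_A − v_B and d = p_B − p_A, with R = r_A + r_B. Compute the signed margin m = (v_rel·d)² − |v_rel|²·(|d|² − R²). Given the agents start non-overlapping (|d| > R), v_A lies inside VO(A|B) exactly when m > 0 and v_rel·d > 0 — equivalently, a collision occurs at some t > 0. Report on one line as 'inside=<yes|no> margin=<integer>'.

d = (-1, -14),  |d|² = 197;  R = 8+5 = 13,  c = 197−13² = 28
v_rel = (4, -14),  |v_rel|² = 212;  v_rel·d = (4)·(-1) + (-14)·(-14) = 192
212·t² − 384·t + 28 = 0  ⇒  m = 192² − 212·28 = 30928
m = 30928 > 0,  v_rel·d = 192 > 0  ⇒  inside

inside=yes margin=30928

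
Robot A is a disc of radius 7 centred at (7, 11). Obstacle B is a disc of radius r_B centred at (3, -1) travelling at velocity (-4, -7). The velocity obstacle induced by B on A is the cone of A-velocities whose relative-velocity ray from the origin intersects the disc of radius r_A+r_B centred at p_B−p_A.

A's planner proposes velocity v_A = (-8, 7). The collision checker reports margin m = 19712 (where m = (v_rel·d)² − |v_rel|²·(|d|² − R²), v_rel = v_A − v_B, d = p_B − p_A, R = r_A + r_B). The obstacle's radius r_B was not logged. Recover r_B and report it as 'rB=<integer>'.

m = 19712
d = (-4, -12);  v_rel = (-4, 14),  |v_rel|² = 212
v_rel×d = (-4)·(-12) − (14)·(-4) = 104
since m = R²·212 − 104²:  R² = (10816 + 19712) / 212 = 144
R = √144 = 12  ⇒  r_B = 12 − 7 = 5

rB=5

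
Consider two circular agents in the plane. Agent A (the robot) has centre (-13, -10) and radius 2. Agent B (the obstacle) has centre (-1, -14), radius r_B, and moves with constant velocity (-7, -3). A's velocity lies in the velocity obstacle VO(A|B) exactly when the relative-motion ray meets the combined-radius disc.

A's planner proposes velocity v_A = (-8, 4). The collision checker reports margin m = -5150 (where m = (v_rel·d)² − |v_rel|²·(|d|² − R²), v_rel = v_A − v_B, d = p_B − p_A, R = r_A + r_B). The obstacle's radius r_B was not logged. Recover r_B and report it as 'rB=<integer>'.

m = -5150
d = (12, -4);  v_rel = (-1, 7),  |v_rel|² = 50
v_rel×d = (-1)·(-4) − (7)·(12) = -80
since m = R²·50 − (-80)²:  R² = (6400 + -5150) / 50 = 25
R = √25 = 5  ⇒  r_B = 5 − 2 = 3

rB=3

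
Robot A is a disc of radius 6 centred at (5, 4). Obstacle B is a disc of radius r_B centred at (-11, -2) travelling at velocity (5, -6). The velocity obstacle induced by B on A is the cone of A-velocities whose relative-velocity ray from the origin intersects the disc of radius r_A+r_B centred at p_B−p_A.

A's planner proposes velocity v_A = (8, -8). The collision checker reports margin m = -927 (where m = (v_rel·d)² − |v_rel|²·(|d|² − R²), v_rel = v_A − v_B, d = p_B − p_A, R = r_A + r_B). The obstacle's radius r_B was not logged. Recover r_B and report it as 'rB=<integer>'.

m = -927
d = (-16, -6);  v_rel = (3, -2),  |v_rel|² = 13
v_rel×d = (3)·(-6) − (-2)·(-16) = -50
since m = R²·13 − (-50)²:  R² = (2500 + -927) / 13 = 121
R = √121 = 11  ⇒  r_B = 11 − 6 = 5

rB=5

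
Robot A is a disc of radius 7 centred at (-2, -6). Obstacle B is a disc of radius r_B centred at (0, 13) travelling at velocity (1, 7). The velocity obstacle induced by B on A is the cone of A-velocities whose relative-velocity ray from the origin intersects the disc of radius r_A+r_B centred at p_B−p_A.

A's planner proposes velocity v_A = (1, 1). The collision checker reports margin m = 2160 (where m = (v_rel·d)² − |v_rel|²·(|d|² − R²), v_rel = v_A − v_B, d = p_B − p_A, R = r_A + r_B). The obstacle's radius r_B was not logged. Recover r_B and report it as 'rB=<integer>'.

m = 2160
d = (2, 19);  v_rel = (0, -6),  |v_rel|² = 36
v_rel×d = (0)·(19) − (-6)·(2) = 12
since m = R²·36 − 12²:  R² = (144 + 2160) / 36 = 64
R = √64 = 8  ⇒  r_B = 8 − 7 = 1

rB=1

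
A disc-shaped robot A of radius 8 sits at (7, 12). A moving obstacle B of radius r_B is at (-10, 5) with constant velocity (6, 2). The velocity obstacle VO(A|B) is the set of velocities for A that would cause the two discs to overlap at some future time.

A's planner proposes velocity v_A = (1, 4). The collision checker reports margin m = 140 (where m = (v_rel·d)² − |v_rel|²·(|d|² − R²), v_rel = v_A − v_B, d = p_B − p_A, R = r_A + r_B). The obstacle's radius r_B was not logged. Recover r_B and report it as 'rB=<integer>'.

m = 140
d = (-17, -7);  v_rel = (-5, 2),  |v_rel|² = 29
v_rel×d = (-5)·(-7) − (2)·(-17) = 69
since m = R²·29 − 69²:  R² = (4761 + 140) / 29 = 169
R = √169 = 13  ⇒  r_B = 13 − 8 = 5

rB=5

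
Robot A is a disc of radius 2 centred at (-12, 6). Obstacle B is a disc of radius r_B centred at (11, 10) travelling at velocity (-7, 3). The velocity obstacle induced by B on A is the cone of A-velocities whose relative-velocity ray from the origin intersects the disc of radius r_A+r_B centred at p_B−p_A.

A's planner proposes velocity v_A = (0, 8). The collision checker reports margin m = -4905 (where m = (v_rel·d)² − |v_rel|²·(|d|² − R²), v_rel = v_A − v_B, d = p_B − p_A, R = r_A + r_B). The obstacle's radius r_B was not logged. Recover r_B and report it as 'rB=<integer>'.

m = -4905
d = (23, 4);  v_rel = (7, 5),  |v_rel|² = 74
v_rel×d = (7)·(4) − (5)·(23) = -87
since m = R²·74 − (-87)²:  R² = (7569 + -4905) / 74 = 36
R = √36 = 6  ⇒  r_B = 6 − 2 = 4

rB=4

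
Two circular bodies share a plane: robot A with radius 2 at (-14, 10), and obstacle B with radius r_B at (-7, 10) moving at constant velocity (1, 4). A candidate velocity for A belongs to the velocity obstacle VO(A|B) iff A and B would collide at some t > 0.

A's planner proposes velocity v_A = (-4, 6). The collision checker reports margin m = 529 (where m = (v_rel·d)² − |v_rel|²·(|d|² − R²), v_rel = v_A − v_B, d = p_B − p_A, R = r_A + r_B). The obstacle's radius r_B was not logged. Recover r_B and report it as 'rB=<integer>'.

m = 529
d = (7, 0);  v_rel = (-5, 2),  |v_rel|² = 29
v_rel×d = (-5)·(0) − (2)·(7) = -14
since m = R²·29 − (-14)²:  R² = (196 + 529) / 29 = 25
R = √25 = 5  ⇒  r_B = 5 − 2 = 3

rB=3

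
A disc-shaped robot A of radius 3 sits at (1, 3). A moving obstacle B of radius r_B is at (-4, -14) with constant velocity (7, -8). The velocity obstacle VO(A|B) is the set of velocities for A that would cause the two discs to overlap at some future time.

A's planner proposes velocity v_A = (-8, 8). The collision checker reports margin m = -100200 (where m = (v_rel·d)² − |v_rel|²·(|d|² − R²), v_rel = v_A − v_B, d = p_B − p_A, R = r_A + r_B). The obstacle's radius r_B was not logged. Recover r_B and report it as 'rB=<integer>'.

m = -100200
d = (-5, -17);  v_rel = (-15, 16),  |v_rel|² = 481
v_rel×d = (-15)·(-17) − (16)·(-5) = 335
since m = R²·481 − 335²:  R² = (112225 + -100200) / 481 = 25
R = √25 = 5  ⇒  r_B = 5 − 3 = 2

rB=2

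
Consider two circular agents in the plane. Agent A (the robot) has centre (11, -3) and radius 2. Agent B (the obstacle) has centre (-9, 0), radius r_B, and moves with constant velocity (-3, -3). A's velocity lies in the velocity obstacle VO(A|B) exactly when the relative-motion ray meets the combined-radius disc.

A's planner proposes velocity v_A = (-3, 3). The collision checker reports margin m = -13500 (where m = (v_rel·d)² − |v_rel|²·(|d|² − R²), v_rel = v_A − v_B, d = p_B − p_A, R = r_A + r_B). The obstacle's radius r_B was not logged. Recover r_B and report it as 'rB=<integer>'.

m = -13500
d = (-20, 3);  v_rel = (0, 6),  |v_rel|² = 36
v_rel×d = (0)·(3) − (6)·(-20) = 120
since m = R²·36 − 120²:  R² = (14400 + -13500) / 36 = 25
R = √25 = 5  ⇒  r_B = 5 − 2 = 3

rB=3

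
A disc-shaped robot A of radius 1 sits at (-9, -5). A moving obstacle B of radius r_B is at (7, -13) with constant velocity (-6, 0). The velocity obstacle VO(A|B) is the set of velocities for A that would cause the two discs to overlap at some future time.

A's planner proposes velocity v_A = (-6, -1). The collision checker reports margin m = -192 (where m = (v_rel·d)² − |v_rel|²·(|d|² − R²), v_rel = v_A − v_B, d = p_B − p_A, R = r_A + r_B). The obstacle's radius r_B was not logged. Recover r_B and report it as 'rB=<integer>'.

m = -192
d = (16, -8);  v_rel = (0, -1),  |v_rel|² = 1
v_rel×d = (0)·(-8) − (-1)·(16) = 16
since m = R²·1 − 16²:  R² = (256 + -192) / 1 = 64
R = √64 = 8  ⇒  r_B = 8 − 1 = 7

rB=7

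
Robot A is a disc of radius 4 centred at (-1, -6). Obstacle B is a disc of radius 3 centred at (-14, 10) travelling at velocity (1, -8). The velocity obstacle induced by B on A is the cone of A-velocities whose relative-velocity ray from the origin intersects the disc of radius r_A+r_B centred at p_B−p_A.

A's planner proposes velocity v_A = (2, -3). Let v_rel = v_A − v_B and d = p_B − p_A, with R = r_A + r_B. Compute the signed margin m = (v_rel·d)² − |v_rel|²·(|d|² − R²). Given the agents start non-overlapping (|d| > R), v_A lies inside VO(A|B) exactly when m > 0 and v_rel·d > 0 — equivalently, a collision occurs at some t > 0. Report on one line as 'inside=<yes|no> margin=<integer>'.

d = (-13, 16),  |d|² = 425;  R = 4+3 = 7,  c = 425−7² = 376
v_rel = (1, 5),  |v_rel|² = 26;  v_rel·d = (1)·(-13) + (5)·(16) = 67
26·t² − 134·t + 376 = 0  ⇒  m = 67² − 26·376 = -5287
m = -5287 < 0,  v_rel·d = 67 > 0  ⇒  outside

inside=no margin=-5287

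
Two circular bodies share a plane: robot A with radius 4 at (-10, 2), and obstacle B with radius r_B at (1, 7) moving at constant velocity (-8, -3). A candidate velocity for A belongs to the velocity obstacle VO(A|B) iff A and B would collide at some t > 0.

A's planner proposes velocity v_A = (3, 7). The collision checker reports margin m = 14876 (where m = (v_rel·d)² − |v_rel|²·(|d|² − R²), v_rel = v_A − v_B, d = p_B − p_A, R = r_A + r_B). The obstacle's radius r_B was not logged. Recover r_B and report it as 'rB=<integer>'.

m = 14876
d = (11, 5);  v_rel = (11, 10),  |v_rel|² = 221
v_rel×d = (11)·(5) − (10)·(11) = -55
since m = R²·221 − (-55)²:  R² = (3025 + 14876) / 221 = 81
R = √81 = 9  ⇒  r_B = 9 − 4 = 5

rB=5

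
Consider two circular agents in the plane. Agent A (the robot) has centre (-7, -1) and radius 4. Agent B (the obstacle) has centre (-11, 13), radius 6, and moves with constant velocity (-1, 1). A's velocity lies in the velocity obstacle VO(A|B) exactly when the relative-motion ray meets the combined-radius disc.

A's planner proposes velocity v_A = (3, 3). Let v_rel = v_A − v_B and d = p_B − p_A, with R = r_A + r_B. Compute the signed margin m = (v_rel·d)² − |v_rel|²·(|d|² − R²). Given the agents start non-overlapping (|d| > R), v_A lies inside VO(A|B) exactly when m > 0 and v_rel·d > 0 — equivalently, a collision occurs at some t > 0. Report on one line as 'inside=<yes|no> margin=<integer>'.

d = (-4, 14),  |d|² = 212;  R = 4+6 = 10,  c = 212−10² = 112
v_rel = (4, 2),  |v_rel|² = 20;  v_rel·d = (4)·(-4) + (2)·(14) = 12
20·t² − 24·t + 112 = 0  ⇒  m = 12² − 20·112 = -2096
m = -2096 < 0,  v_rel·d = 12 > 0  ⇒  outside

inside=no margin=-2096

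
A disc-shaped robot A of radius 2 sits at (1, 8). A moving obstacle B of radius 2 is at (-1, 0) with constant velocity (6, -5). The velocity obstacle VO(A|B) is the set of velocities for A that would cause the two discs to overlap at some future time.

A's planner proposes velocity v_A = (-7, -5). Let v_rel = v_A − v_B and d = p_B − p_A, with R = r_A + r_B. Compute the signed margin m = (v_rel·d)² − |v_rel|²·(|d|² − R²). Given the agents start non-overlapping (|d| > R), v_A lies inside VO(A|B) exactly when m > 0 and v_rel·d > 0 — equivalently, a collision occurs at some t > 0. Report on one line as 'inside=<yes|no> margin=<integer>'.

d = (-2, -8),  |d|² = 68;  R = 2+2 = 4,  c = 68−4² = 52
v_rel = (-13, 0),  |v_rel|² = 169;  v_rel·d = (-13)·(-2) + (0)·(-8) = 26
169·t² − 52·t + 52 = 0  ⇒  m = 26² − 169·52 = -8112
m = -8112 < 0,  v_rel·d = 26 > 0  ⇒  outside

inside=no margin=-8112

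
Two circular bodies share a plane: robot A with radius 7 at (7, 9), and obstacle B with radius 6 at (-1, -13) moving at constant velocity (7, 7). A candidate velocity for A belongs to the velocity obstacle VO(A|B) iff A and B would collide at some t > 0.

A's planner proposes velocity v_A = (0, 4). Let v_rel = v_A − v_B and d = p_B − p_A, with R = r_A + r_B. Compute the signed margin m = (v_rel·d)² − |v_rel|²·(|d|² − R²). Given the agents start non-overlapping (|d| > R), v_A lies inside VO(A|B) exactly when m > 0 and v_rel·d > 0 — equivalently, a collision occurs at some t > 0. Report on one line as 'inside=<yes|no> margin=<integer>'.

d = (-8, -22),  |d|² = 548;  R = 7+6 = 13,  c = 548−13² = 379
v_rel = (-7, -3),  |v_rel|² = 58;  v_rel·d = (-7)·(-8) + (-3)·(-22) = 122
58·t² − 244·t + 379 = 0  ⇒  m = 122² − 58·379 = -7098
m = -7098 < 0,  v_rel·d = 122 > 0  ⇒  outside

inside=no margin=-7098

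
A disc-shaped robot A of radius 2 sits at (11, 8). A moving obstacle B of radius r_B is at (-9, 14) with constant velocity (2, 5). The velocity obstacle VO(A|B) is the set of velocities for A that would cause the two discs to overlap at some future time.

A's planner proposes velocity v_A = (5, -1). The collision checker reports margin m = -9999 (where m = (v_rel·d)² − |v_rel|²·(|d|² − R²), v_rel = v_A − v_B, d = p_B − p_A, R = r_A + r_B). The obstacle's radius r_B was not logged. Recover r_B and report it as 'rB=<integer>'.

m = -9999
d = (-20, 6);  v_rel = (3, -6),  |v_rel|² = 45
v_rel×d = (3)·(6) − (-6)·(-20) = -102
since m = R²·45 − (-102)²:  R² = (10404 + -9999) / 45 = 9
R = √9 = 3  ⇒  r_B = 3 − 2 = 1

rB=1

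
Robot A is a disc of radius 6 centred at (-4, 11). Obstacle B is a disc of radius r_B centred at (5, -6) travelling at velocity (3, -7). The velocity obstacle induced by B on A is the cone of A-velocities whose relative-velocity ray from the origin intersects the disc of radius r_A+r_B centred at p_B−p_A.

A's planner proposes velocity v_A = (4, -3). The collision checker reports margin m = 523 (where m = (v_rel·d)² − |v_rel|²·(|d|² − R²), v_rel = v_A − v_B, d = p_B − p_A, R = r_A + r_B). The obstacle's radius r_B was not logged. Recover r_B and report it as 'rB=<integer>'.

m = 523
d = (9, -17);  v_rel = (1, 4),  |v_rel|² = 17
v_rel×d = (1)·(-17) − (4)·(9) = -53
since m = R²·17 − (-53)²:  R² = (2809 + 523) / 17 = 196
R = √196 = 14  ⇒  r_B = 14 − 6 = 8

rB=8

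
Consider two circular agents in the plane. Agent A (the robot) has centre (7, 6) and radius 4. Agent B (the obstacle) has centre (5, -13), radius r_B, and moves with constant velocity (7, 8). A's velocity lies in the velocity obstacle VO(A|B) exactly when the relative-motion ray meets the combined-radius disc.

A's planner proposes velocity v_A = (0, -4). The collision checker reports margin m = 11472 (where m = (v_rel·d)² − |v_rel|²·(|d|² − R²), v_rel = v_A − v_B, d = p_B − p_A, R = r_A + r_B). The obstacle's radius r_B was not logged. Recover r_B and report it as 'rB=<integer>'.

m = 11472
d = (-2, -19);  v_rel = (-7, -12),  |v_rel|² = 193
v_rel×d = (-7)·(-19) − (-12)·(-2) = 109
since m = R²·193 − 109²:  R² = (11881 + 11472) / 193 = 121
R = √121 = 11  ⇒  r_B = 11 − 4 = 7

rB=7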